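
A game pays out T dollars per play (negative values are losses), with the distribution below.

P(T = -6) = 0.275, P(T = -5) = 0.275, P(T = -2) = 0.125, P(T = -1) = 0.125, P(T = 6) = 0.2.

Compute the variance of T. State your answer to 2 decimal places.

19.76

E[T] = (-6)(0.275) + (-5)(0.275) + (-2)(0.125) + (-1)(0.125) + (6)(0.2) = -2.2
E[T²] = (-6)²(0.275) + (-5)²(0.275) + (-2)²(0.125) + (-1)²(0.125) + (6)²(0.2) = 24.6
Var(T) = E[T²] − (E[T])² = 24.6 − (-2.2)² = 19.76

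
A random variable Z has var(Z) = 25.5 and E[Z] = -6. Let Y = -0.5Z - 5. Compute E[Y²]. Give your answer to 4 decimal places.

10.3750

E[-0.5Z - 5] = -0.5·-6 − 5 = -2
var(-0.5Z - 5) = (-0.5)²·25.5 = 6.375
E[Y²] = var(Y) + (E[Y])² = 6.375 + (-2)² = 10.375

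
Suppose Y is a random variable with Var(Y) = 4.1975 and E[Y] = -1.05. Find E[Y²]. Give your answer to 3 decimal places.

E[Y²] = Var(Y) + (E[Y])² = 4.1975 + (-1.05)² = 5.3

5.300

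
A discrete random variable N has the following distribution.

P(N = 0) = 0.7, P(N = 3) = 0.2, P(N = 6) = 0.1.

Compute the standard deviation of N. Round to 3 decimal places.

E[N] = (0)(0.7) + (3)(0.2) + (6)(0.1) = 1.2
E[N²] = (0)²(0.7) + (3)²(0.2) + (6)²(0.1) = 5.4
Var(N) = E[N²] − (E[N])² = 5.4 − (1.2)² = 3.96
SD(N) = √3.96 ≈ 1.990

1.990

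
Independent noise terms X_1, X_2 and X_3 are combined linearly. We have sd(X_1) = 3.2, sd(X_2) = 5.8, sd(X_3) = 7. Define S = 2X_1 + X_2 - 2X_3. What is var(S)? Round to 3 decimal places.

270.600

var(X_1) = 10.24, var(X_2) = 33.64, var(X_3) = 49
By independence, var(S) = (2)²var(X_1) + (1)²var(X_2) + (-2)²var(X_3)
= (2)²·10.24 + (1)²·33.64 + (-2)²·49 = 270.6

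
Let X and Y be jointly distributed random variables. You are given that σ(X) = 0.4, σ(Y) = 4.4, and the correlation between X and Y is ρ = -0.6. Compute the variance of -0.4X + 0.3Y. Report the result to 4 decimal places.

var(X) = (0.4)² = 0.16;  var(Y) = (4.4)² = 19.36
Cov(X,Y) = ρ·σ(X)·σ(Y) = -0.6·0.4·4.4 = -1.056
var(-0.4X + 0.3Y) = (-0.4)²·var(X) + (0.3)²·var(Y) + 2·(-0.4)·(0.3)·Cov(X,Y)
= 0.16·0.16 + 0.09·19.36 + -0.24·-1.056 = 2.02144

2.0214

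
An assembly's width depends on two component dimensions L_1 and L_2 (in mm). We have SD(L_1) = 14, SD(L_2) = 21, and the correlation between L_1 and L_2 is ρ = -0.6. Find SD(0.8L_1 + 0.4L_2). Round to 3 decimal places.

9.116

var(L_1) = (14)² = 196;  var(L_2) = (21)² = 441
Cov(L_1,L_2) = ρ·SD(L_1)·SD(L_2) = -0.6·14·21 = -176.4
var(0.8L_1 + 0.4L_2) = (0.8)²·var(L_1) + (0.4)²·var(L_2) + 2·(0.8)·(0.4)·Cov(L_1,L_2)
= 0.64·196 + 0.16·441 + 0.64·-176.4 = 83.104
SD(0.8L_1 + 0.4L_2) = √83.104 ≈ 9.116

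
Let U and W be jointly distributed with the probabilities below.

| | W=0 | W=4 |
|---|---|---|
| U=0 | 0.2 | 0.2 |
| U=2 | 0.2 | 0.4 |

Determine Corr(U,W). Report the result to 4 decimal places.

0.1667

E[U] = 1.2,  E[W] = 2.4
E[UW] = 3.2
Cov(U,W) = E[UW] − E[U]E[W] = 3.2 − (1.2)(2.4) = 0.32
Var(U) = 0.96,  Var(W) = 3.84
ρ = 0.32 / √(0.96·3.84) ≈ 0.1667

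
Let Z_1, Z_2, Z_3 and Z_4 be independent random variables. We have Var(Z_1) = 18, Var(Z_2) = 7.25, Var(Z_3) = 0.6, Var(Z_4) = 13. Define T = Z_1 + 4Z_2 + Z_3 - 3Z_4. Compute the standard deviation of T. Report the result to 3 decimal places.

By independence, Var(T) = (1)²Var(Z_1) + (4)²Var(Z_2) + (1)²Var(Z_3) + (-3)²Var(Z_4)
= (1)²·18 + (4)²·7.25 + (1)²·0.6 + (-3)²·13 = 251.6
sd(T) = √251.6 ≈ 15.862

15.862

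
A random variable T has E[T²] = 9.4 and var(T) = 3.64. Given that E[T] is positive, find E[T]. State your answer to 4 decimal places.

(E[T])² = E[T²] − var(T) = 9.4 − 3.64 = 5.76
E[T] = √5.76 = 2.4

2.4000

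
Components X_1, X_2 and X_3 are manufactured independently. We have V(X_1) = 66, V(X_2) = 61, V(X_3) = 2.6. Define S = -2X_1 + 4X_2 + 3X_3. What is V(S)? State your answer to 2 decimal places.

By independence, V(S) = (-2)²V(X_1) + (4)²V(X_2) + (3)²V(X_3)
= (-2)²·66 + (4)²·61 + (3)²·2.6 = 1263.4

1263.40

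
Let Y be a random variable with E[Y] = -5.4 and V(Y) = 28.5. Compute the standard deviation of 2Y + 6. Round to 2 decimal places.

V(2Y + 6) = (2)²·28.5 = 114
sd(2Y + 6) = √114 ≈ 10.68

10.68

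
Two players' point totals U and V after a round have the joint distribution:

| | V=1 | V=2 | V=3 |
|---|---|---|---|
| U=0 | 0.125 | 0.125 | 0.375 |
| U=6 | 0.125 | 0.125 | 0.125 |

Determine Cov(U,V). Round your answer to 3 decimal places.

E[U] = 2.25,  E[V] = 2.25
E[UV] = 4.5
Cov(U,V) = E[UV] − E[U]E[V] = 4.5 − (2.25)(2.25) = -0.5625

-0.563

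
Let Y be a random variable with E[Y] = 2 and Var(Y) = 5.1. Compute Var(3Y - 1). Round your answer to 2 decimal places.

Var(3Y - 1) = (3)²·Var(Y) = 9·5.1 = 45.9

45.90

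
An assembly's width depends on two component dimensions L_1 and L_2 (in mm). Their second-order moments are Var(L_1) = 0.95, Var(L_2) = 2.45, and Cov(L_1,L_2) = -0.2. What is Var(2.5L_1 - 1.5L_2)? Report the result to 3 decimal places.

Var(2.5L_1 - 1.5L_2) = (2.5)²·Var(L_1) + (-1.5)²·Var(L_2) + 2·(2.5)·(-1.5)·Cov(L_1,L_2)
= 6.25·0.95 + 2.25·2.45 + -7.5·-0.2 = 12.95

12.950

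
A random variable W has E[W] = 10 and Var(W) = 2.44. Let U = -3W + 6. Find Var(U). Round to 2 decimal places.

21.96

Var(-3W + 6) = (-3)²·Var(W) = 9·2.44 = 21.96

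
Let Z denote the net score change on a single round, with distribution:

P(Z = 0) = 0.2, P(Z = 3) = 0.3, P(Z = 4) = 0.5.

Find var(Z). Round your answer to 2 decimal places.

2.29

E[Z] = (0)(0.2) + (3)(0.3) + (4)(0.5) = 2.9
E[Z²] = (0)²(0.2) + (3)²(0.3) + (4)²(0.5) = 10.7
var(Z) = E[Z²] − (E[Z])² = 10.7 − (2.9)² = 2.29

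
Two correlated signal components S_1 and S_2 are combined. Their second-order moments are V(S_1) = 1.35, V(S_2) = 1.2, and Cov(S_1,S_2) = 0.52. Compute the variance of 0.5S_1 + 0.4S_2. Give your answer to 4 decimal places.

V(0.5S_1 + 0.4S_2) = (0.5)²·V(S_1) + (0.4)²·V(S_2) + 2·(0.5)·(0.4)·Cov(S_1,S_2)
= 0.25·1.35 + 0.16·1.2 + 0.4·0.52 = 0.7375

0.7375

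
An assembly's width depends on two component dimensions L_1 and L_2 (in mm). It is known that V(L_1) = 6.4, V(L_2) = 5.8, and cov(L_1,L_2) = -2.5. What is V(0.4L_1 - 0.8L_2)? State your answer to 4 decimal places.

6.3360

V(0.4L_1 - 0.8L_2) = (0.4)²·V(L_1) + (-0.8)²·V(L_2) + 2·(0.4)·(-0.8)·cov(L_1,L_2)
= 0.16·6.4 + 0.64·5.8 + -0.64·-2.5 = 6.336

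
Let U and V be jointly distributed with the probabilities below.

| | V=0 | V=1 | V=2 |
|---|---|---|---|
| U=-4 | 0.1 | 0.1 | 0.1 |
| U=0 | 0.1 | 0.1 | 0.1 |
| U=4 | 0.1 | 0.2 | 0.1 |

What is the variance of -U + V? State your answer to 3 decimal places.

11.640

E[U] = 0.4,  E[V] = 1,  E[UV] = 0.4
Var(U) = 11.2 − (0.4)² = 11.04;  Var(V) = 1.6 − (1)² = 0.6
cov(U,V) = 0.4 − (0.4)(1) = 0
Var(-U + V) = (-1)²·11.04 + (1)²·0.6 + 2·(-1)·(1)·0 = 11.64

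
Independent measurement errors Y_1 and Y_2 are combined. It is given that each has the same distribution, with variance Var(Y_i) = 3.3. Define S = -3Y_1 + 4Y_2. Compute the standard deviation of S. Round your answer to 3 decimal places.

By independence, Var(S) = (-3)²Var(Y_1) + (4)²Var(Y_2)
= (-3)²·3.3 + (4)²·3.3 = 82.5
σ(S) = √82.5 ≈ 9.083

9.083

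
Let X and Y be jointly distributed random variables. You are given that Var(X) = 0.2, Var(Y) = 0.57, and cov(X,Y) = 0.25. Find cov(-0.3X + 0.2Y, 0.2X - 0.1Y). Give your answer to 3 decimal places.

cov(-0.3X + 0.2Y, 0.2X - 0.1Y) = (-0.3)(0.2)Var(X) + (0.2)(-0.1)Var(Y) + [(-0.3)(-0.1) + (0.2)(0.2)]cov(X,Y)
= -0.06·0.2 + -0.02·0.57 + 0.07·0.25 = -0.0059

-0.006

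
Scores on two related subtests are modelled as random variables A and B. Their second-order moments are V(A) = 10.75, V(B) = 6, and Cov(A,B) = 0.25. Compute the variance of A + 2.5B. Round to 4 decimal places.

49.5000

V(A + 2.5B) = (1)²·V(A) + (2.5)²·V(B) + 2·(1)·(2.5)·Cov(A,B)
= 1·10.75 + 6.25·6 + 5·0.25 = 49.5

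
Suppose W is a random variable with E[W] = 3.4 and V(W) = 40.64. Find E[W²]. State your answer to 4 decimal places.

E[W²] = V(W) + (E[W])² = 40.64 + (3.4)² = 52.2

52.2000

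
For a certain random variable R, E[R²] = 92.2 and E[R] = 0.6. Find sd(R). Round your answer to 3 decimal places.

9.583

V(R) = 92.2 − (0.6)² = 91.84
sd(R) = √91.84 ≈ 9.583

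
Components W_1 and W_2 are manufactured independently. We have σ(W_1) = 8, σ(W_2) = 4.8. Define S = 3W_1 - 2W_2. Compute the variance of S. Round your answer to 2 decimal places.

var(W_1) = 64, var(W_2) = 23.04
By independence, var(S) = (3)²var(W_1) + (-2)²var(W_2)
= (3)²·64 + (-2)²·23.04 = 668.16

668.16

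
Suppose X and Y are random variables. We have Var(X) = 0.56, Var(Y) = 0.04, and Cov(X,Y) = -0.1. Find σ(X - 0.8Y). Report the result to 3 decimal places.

0.863

Var(X - 0.8Y) = (1)²·Var(X) + (-0.8)²·Var(Y) + 2·(1)·(-0.8)·Cov(X,Y)
= 1·0.56 + 0.64·0.04 + -1.6·-0.1 = 0.7456
σ(X - 0.8Y) = √0.7456 ≈ 0.863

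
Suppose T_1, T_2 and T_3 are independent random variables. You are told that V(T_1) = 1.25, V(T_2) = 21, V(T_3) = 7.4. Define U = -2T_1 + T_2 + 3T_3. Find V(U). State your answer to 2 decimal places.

92.60

By independence, V(U) = (-2)²V(T_1) + (1)²V(T_2) + (3)²V(T_3)
= (-2)²·1.25 + (1)²·21 + (3)²·7.4 = 92.6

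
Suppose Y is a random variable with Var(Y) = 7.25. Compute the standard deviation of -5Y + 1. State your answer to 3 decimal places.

Var(-5Y + 1) = (-5)²·7.25 = 181.25
σ(-5Y + 1) = √181.25 ≈ 13.463

13.463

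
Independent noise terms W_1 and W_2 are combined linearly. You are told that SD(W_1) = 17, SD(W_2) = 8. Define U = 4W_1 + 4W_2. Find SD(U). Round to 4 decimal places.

Var(W_1) = 289, Var(W_2) = 64
By independence, Var(U) = (4)²Var(W_1) + (4)²Var(W_2)
= (4)²·289 + (4)²·64 = 5648
SD(U) = √5648 ≈ 75.1532

75.1532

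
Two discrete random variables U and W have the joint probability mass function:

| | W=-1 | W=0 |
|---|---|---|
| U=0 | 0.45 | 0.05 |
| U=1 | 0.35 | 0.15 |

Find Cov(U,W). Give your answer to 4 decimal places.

E[U] = 0.5,  E[W] = -0.8
E[UW] = -0.35
Cov(U,W) = E[UW] − E[U]E[W] = -0.35 − (0.5)(-0.8) = 0.05

0.0500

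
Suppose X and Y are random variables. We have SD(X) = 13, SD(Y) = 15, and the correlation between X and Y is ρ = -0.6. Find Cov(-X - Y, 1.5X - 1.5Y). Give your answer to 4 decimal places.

Var(X) = (13)² = 169;  Var(Y) = (15)² = 225
Cov(X,Y) = ρ·SD(X)·SD(Y) = -0.6·13·15 = -117
Cov(-X - Y, 1.5X - 1.5Y) = (-1)(1.5)Var(X) + (-1)(-1.5)Var(Y) + [(-1)(-1.5) + (-1)(1.5)]Cov(X,Y)
= -1.5·169 + 1.5·225 + 0·-117 = 84

84.0000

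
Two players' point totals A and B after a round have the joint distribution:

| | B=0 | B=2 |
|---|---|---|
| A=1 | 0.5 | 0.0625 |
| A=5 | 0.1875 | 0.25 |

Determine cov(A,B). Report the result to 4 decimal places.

E[A] = 2.75,  E[B] = 0.625
E[AB] = 2.625
cov(A,B) = E[AB] − E[A]E[B] = 2.625 − (2.75)(0.625) = 0.90625

0.9063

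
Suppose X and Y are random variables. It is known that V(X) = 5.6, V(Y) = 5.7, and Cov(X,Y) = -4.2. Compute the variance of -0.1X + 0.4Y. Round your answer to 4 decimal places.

1.3040

V(-0.1X + 0.4Y) = (-0.1)²·V(X) + (0.4)²·V(Y) + 2·(-0.1)·(0.4)·Cov(X,Y)
= 0.01·5.6 + 0.16·5.7 + -0.08·-4.2 = 1.304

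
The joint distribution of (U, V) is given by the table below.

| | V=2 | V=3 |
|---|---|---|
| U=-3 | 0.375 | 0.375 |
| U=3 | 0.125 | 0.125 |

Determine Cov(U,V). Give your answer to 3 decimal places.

0.000

E[U] = -1.5,  E[V] = 2.5
E[UV] = -3.75
Cov(U,V) = E[UV] − E[U]E[V] = -3.75 − (-1.5)(2.5) = 0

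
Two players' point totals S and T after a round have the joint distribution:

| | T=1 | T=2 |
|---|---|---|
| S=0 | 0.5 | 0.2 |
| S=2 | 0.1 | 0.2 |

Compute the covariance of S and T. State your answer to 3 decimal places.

E[S] = 0.6,  E[T] = 1.4
E[ST] = 1
Cov(S,T) = E[ST] − E[S]E[T] = 1 − (0.6)(1.4) = 0.16

0.160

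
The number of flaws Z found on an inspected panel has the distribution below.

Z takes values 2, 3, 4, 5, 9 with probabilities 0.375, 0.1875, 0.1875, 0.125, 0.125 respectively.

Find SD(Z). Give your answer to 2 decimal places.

E[Z] = (2)(0.375) + (3)(0.1875) + (4)(0.1875) + (5)(0.125) + (9)(0.125) = 3.8125
E[Z²] = (2)²(0.375) + (3)²(0.1875) + (4)²(0.1875) + (5)²(0.125) + (9)²(0.125) = 19.4375
V(Z) = E[Z²] − (E[Z])² = 19.4375 − (3.8125)² = 4.90234375
SD(Z) = √4.90234375 ≈ 2.21

2.21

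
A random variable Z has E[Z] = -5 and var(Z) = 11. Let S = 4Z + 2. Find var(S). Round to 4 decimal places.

176.0000

var(4Z + 2) = (4)²·var(Z) = 16·11 = 176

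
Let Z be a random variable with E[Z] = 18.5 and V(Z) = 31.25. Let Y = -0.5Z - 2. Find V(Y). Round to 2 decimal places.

V(-0.5Z - 2) = (-0.5)²·V(Z) = 0.25·31.25 = 7.8125

7.81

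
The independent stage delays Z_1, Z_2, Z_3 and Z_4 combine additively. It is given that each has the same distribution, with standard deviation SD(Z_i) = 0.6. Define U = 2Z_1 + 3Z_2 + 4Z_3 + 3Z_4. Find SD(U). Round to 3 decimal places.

V(Z_i) = (0.6)² = 0.36
By independence, V(U) = (2)²V(Z_1) + (3)²V(Z_2) + (4)²V(Z_3) + (3)²V(Z_4)
= (2)²·0.36 + (3)²·0.36 + (4)²·0.36 + (3)²·0.36 = 13.68
SD(U) = √13.68 ≈ 3.699

3.699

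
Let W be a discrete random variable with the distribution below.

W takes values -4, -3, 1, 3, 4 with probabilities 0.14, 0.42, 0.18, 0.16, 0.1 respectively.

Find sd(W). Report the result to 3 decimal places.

2.943

E[W] = (-4)(0.14) + (-3)(0.42) + (1)(0.18) + (3)(0.16) + (4)(0.1) = -0.76
E[W²] = (-4)²(0.14) + (-3)²(0.42) + (1)²(0.18) + (3)²(0.16) + (4)²(0.1) = 9.24
Var(W) = E[W²] − (E[W])² = 9.24 − (-0.76)² = 8.6624
sd(W) = √8.6624 ≈ 2.943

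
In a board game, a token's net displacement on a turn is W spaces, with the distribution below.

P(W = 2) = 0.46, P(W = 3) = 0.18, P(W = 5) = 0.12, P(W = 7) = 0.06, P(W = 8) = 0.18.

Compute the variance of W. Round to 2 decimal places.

E[W] = (2)(0.46) + (3)(0.18) + (5)(0.12) + (7)(0.06) + (8)(0.18) = 3.92
E[W²] = (2)²(0.46) + (3)²(0.18) + (5)²(0.12) + (7)²(0.06) + (8)²(0.18) = 20.92
Var(W) = E[W²] − (E[W])² = 20.92 − (3.92)² = 5.5536

5.55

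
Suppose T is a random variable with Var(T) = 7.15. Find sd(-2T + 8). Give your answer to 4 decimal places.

5.3479

Var(-2T + 8) = (-2)²·7.15 = 28.6
sd(-2T + 8) = √28.6 ≈ 5.3479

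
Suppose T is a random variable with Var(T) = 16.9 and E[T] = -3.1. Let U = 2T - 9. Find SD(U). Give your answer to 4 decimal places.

8.2219

Var(2T - 9) = (2)²·16.9 = 67.6
SD(U) = √67.6 ≈ 8.2219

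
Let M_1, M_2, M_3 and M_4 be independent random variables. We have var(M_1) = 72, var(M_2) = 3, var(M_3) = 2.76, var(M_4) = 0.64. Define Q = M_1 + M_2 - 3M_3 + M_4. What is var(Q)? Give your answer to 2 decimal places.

By independence, var(Q) = (1)²var(M_1) + (1)²var(M_2) + (-3)²var(M_3) + (1)²var(M_4)
= (1)²·72 + (1)²·3 + (-3)²·2.76 + (1)²·0.64 = 100.48

100.48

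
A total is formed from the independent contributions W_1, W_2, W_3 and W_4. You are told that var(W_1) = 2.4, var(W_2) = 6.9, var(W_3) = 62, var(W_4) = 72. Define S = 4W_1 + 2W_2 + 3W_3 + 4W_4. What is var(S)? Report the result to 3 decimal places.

1776.000

By independence, var(S) = (4)²var(W_1) + (2)²var(W_2) + (3)²var(W_3) + (4)²var(W_4)
= (4)²·2.4 + (2)²·6.9 + (3)²·62 + (4)²·72 = 1776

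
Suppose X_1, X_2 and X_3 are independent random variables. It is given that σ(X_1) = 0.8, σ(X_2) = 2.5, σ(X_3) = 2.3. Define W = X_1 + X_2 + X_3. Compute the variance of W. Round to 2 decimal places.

12.18

var(X_1) = 0.64, var(X_2) = 6.25, var(X_3) = 5.29
By independence, var(W) = (1)²var(X_1) + (1)²var(X_2) + (1)²var(X_3)
= (1)²·0.64 + (1)²·6.25 + (1)²·5.29 = 12.18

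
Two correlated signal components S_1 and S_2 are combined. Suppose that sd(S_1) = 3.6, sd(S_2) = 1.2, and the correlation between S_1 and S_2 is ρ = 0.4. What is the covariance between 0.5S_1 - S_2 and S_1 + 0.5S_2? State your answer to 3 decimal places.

4.464

Var(S_1) = (3.6)² = 12.96;  Var(S_2) = (1.2)² = 1.44
Cov(S_1,S_2) = ρ·sd(S_1)·sd(S_2) = 0.4·3.6·1.2 = 1.728
Cov(0.5S_1 - S_2, S_1 + 0.5S_2) = (0.5)(1)Var(S_1) + (-1)(0.5)Var(S_2) + [(0.5)(0.5) + (-1)(1)]Cov(S_1,S_2)
= 0.5·12.96 + -0.5·1.44 + -0.75·1.728 = 4.464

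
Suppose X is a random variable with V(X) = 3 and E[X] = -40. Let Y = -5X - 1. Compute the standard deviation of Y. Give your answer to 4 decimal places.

8.6603

V(-5X - 1) = (-5)²·3 = 75
σ(Y) = √75 ≈ 8.6603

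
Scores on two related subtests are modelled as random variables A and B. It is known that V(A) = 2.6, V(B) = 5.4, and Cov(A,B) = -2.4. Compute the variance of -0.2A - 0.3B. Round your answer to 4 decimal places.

0.3020

V(-0.2A - 0.3B) = (-0.2)²·V(A) + (-0.3)²·V(B) + 2·(-0.2)·(-0.3)·Cov(A,B)
= 0.04·2.6 + 0.09·5.4 + 0.12·-2.4 = 0.302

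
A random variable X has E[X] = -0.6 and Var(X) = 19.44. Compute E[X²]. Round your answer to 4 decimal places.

19.8000

E[X²] = Var(X) + (E[X])² = 19.44 + (-0.6)² = 19.8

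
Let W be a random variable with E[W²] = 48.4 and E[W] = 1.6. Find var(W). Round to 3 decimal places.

var(W) = 48.4 − (1.6)² = 45.84

45.840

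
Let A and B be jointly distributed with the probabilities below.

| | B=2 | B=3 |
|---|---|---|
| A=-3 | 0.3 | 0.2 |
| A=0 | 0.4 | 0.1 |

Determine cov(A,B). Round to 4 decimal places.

E[A] = -1.5,  E[B] = 2.3
E[AB] = -3.6
cov(A,B) = E[AB] − E[A]E[B] = -3.6 − (-1.5)(2.3) = -0.15

-0.1500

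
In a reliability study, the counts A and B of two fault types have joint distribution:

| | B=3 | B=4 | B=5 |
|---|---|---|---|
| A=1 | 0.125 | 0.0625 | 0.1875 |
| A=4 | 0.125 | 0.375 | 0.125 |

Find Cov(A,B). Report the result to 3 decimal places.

E[A] = 2.875,  E[B] = 4.0625
E[AB] = 11.5625
Cov(A,B) = E[AB] − E[A]E[B] = 11.5625 − (2.875)(4.0625) = -0.1171875

-0.117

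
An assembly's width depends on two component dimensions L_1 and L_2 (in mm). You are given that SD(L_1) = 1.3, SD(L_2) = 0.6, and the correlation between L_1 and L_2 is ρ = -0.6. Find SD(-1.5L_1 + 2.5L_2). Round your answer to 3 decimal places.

3.092

V(L_1) = (1.3)² = 1.69;  V(L_2) = (0.6)² = 0.36
Cov(L_1,L_2) = ρ·SD(L_1)·SD(L_2) = -0.6·1.3·0.6 = -0.468
V(-1.5L_1 + 2.5L_2) = (-1.5)²·V(L_1) + (2.5)²·V(L_2) + 2·(-1.5)·(2.5)·Cov(L_1,L_2)
= 2.25·1.69 + 6.25·0.36 + -7.5·-0.468 = 9.5625
SD(-1.5L_1 + 2.5L_2) = √9.5625 ≈ 3.092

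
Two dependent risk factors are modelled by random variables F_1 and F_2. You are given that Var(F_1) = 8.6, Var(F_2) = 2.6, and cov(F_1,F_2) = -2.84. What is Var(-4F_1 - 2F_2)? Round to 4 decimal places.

Var(-4F_1 - 2F_2) = (-4)²·Var(F_1) + (-2)²·Var(F_2) + 2·(-4)·(-2)·cov(F_1,F_2)
= 16·8.6 + 4·2.6 + 16·-2.84 = 102.56

102.5600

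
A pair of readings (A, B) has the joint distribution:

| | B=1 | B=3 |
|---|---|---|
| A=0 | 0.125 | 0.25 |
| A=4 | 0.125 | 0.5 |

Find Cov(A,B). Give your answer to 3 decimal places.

E[A] = 2.5,  E[B] = 2.5
E[AB] = 6.5
Cov(A,B) = E[AB] − E[A]E[B] = 6.5 − (2.5)(2.5) = 0.25

0.250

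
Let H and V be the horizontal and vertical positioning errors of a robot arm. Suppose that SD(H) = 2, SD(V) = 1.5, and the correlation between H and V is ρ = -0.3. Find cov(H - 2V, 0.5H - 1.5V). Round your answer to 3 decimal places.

11.000

var(H) = (2)² = 4;  var(V) = (1.5)² = 2.25
cov(H,V) = ρ·SD(H)·SD(V) = -0.3·2·1.5 = -0.9
cov(H - 2V, 0.5H - 1.5V) = (1)(0.5)var(H) + (-2)(-1.5)var(V) + [(1)(-1.5) + (-2)(0.5)]cov(H,V)
= 0.5·4 + 3·2.25 + -2.5·-0.9 = 11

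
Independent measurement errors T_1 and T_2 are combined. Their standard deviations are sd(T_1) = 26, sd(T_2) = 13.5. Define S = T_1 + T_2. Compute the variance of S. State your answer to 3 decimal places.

858.250

var(T_1) = 676, var(T_2) = 182.25
By independence, var(S) = (1)²var(T_1) + (1)²var(T_2)
= (1)²·676 + (1)²·182.25 = 858.25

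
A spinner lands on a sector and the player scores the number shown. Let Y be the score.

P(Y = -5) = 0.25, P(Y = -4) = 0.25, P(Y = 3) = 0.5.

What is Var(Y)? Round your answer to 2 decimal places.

E[Y] = (-5)(0.25) + (-4)(0.25) + (3)(0.5) = -0.75
E[Y²] = (-5)²(0.25) + (-4)²(0.25) + (3)²(0.5) = 14.75
Var(Y) = E[Y²] − (E[Y])² = 14.75 − (-0.75)² = 14.1875

14.19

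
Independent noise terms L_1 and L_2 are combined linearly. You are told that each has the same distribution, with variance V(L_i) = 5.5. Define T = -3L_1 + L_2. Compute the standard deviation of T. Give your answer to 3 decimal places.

By independence, V(T) = (-3)²V(L_1) + (1)²V(L_2)
= (-3)²·5.5 + (1)²·5.5 = 55
sd(T) = √55 ≈ 7.416

7.416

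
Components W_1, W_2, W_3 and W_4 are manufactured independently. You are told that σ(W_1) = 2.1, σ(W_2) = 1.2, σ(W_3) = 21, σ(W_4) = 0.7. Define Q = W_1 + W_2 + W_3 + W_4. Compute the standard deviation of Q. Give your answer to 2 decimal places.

21.15

var(W_1) = 4.41, var(W_2) = 1.44, var(W_3) = 441, var(W_4) = 0.49
By independence, var(Q) = (1)²var(W_1) + (1)²var(W_2) + (1)²var(W_3) + (1)²var(W_4)
= (1)²·4.41 + (1)²·1.44 + (1)²·441 + (1)²·0.49 = 447.34
σ(Q) = √447.34 ≈ 21.15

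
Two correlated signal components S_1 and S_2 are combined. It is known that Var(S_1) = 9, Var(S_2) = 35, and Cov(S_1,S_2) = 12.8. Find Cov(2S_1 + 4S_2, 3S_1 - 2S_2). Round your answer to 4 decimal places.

-123.6000

Cov(2S_1 + 4S_2, 3S_1 - 2S_2) = (2)(3)Var(S_1) + (4)(-2)Var(S_2) + [(2)(-2) + (4)(3)]Cov(S_1,S_2)
= 6·9 + -8·35 + 8·12.8 = -123.6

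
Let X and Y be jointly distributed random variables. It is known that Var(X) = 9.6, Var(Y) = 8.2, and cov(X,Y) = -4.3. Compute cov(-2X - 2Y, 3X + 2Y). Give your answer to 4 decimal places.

cov(-2X - 2Y, 3X + 2Y) = (-2)(3)Var(X) + (-2)(2)Var(Y) + [(-2)(2) + (-2)(3)]cov(X,Y)
= -6·9.6 + -4·8.2 + -10·-4.3 = -47.4

-47.4000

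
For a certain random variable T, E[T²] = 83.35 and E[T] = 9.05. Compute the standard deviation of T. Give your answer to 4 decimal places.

Var(T) = 83.35 − (9.05)² = 1.4475
SD(T) = √1.4475 ≈ 1.2031

1.2031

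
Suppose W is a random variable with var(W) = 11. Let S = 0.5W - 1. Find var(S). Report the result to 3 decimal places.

var(0.5W - 1) = (0.5)²·var(W) = 0.25·11 = 2.75

2.750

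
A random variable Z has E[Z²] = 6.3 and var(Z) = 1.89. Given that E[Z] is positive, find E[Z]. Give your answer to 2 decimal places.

(E[Z])² = E[Z²] − var(Z) = 6.3 − 1.89 = 4.41
E[Z] = √4.41 = 2.1

2.10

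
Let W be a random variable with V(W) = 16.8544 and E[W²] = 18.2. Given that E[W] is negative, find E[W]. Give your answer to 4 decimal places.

(E[W])² = E[W²] − V(W) = 18.2 − 16.8544 = 1.3456
E[W] = −√1.3456 = -1.16

-1.1600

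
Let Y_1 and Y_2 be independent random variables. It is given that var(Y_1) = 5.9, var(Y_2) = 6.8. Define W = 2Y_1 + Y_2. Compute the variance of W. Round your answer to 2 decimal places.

30.40

By independence, var(W) = (2)²var(Y_1) + (1)²var(Y_2)
= (2)²·5.9 + (1)²·6.8 = 30.4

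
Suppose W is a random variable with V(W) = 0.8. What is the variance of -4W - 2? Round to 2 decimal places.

V(-4W - 2) = (-4)²·V(W) = 16·0.8 = 12.8

12.80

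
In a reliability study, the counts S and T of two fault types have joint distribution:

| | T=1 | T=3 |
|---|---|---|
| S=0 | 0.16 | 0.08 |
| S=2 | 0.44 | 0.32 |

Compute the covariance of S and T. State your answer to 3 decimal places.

E[S] = 1.52,  E[T] = 1.8
E[ST] = 2.8
Cov(S,T) = E[ST] − E[S]E[T] = 2.8 − (1.52)(1.8) = 0.064

0.064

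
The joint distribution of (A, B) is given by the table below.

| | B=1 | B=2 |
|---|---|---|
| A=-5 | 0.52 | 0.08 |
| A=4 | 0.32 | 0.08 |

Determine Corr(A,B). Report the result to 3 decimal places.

E[A] = -1.4,  E[B] = 1.16
E[AB] = -1.48
cov(A,B) = E[AB] − E[A]E[B] = -1.48 − (-1.4)(1.16) = 0.144
Var(A) = 19.44,  Var(B) = 0.1344
ρ = 0.144 / √(19.44·0.1344) ≈ 0.089

0.089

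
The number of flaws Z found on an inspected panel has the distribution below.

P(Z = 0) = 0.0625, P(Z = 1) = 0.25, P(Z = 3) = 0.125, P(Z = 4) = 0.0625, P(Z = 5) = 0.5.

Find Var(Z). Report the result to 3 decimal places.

3.484

E[Z] = (0)(0.0625) + (1)(0.25) + (3)(0.125) + (4)(0.0625) + (5)(0.5) = 3.375
E[Z²] = (0)²(0.0625) + (1)²(0.25) + (3)²(0.125) + (4)²(0.0625) + (5)²(0.5) = 14.875
Var(Z) = E[Z²] − (E[Z])² = 14.875 − (3.375)² = 3.484375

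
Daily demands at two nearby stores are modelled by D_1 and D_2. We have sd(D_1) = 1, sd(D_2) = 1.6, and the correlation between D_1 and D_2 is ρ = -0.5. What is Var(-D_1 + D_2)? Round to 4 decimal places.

5.1600

Var(D_1) = (1)² = 1;  Var(D_2) = (1.6)² = 2.56
Cov(D_1,D_2) = ρ·sd(D_1)·sd(D_2) = -0.5·1·1.6 = -0.8
Var(-D_1 + D_2) = (-1)²·Var(D_1) + (1)²·Var(D_2) + 2·(-1)·(1)·Cov(D_1,D_2)
= 1·1 + 1·2.56 + -2·-0.8 = 5.16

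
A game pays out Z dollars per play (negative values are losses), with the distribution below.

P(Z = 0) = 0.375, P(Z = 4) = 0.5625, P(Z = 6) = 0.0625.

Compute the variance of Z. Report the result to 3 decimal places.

E[Z] = (0)(0.375) + (4)(0.5625) + (6)(0.0625) = 2.625
E[Z²] = (0)²(0.375) + (4)²(0.5625) + (6)²(0.0625) = 11.25
Var(Z) = E[Z²] − (E[Z])² = 11.25 − (2.625)² = 4.359375

4.359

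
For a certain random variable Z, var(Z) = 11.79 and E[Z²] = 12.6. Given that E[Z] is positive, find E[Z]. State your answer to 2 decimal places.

(E[Z])² = E[Z²] − var(Z) = 12.6 − 11.79 = 0.81
E[Z] = √0.81 = 0.9

0.90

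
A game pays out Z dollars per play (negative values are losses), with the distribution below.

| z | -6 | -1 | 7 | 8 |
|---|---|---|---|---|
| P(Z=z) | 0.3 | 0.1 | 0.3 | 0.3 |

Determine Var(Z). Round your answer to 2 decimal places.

E[Z] = (-6)(0.3) + (-1)(0.1) + (7)(0.3) + (8)(0.3) = 2.6
E[Z²] = (-6)²(0.3) + (-1)²(0.1) + (7)²(0.3) + (8)²(0.3) = 44.8
Var(Z) = E[Z²] − (E[Z])² = 44.8 − (2.6)² = 38.04

38.04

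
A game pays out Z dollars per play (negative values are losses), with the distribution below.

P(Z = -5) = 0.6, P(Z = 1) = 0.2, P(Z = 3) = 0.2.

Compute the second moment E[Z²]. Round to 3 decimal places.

17.000

E[Z²] = (-5)²(0.6) + (1)²(0.2) + (3)²(0.2) = 17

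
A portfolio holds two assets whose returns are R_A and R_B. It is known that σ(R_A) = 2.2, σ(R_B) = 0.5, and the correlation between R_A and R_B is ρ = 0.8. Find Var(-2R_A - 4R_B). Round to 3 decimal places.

37.440

Var(R_A) = (2.2)² = 4.84;  Var(R_B) = (0.5)² = 0.25
cov(R_A,R_B) = ρ·σ(R_A)·σ(R_B) = 0.8·2.2·0.5 = 0.88
Var(-2R_A - 4R_B) = (-2)²·Var(R_A) + (-4)²·Var(R_B) + 2·(-2)·(-4)·cov(R_A,R_B)
= 4·4.84 + 16·0.25 + 16·0.88 = 37.44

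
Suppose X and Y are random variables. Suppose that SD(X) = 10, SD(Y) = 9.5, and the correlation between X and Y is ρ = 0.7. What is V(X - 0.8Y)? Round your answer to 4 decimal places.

51.3600

V(X) = (10)² = 100;  V(Y) = (9.5)² = 90.25
Cov(X,Y) = ρ·SD(X)·SD(Y) = 0.7·10·9.5 = 66.5
V(X - 0.8Y) = (1)²·V(X) + (-0.8)²·V(Y) + 2·(1)·(-0.8)·Cov(X,Y)
= 1·100 + 0.64·90.25 + -1.6·66.5 = 51.36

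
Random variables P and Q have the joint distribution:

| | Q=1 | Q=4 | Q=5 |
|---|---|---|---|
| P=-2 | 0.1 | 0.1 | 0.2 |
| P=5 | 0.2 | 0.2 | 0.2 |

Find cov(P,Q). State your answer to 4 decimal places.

E[P] = 2.2,  E[Q] = 3.5
E[PQ] = 7
cov(P,Q) = E[PQ] − E[P]E[Q] = 7 − (2.2)(3.5) = -0.7

-0.7000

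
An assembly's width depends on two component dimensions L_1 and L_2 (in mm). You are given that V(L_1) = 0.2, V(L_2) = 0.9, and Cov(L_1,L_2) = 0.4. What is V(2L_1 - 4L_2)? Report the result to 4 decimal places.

8.8000

V(2L_1 - 4L_2) = (2)²·V(L_1) + (-4)²·V(L_2) + 2·(2)·(-4)·Cov(L_1,L_2)
= 4·0.2 + 16·0.9 + -16·0.4 = 8.8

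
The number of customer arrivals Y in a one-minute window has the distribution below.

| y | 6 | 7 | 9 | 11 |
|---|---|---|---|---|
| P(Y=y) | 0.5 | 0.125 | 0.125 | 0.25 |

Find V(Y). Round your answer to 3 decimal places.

4.438

E[Y] = (6)(0.5) + (7)(0.125) + (9)(0.125) + (11)(0.25) = 7.75
E[Y²] = (6)²(0.5) + (7)²(0.125) + (9)²(0.125) + (11)²(0.25) = 64.5
V(Y) = E[Y²] − (E[Y])² = 64.5 − (7.75)² = 4.4375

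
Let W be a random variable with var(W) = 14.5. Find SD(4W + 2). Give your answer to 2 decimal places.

var(4W + 2) = (4)²·14.5 = 232
SD(4W + 2) = √232 ≈ 15.23

15.23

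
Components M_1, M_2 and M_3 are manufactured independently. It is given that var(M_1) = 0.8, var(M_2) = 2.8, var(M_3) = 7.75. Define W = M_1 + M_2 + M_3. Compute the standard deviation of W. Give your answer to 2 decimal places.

3.37

By independence, var(W) = (1)²var(M_1) + (1)²var(M_2) + (1)²var(M_3)
= (1)²·0.8 + (1)²·2.8 + (1)²·7.75 = 11.35
sd(W) = √11.35 ≈ 3.37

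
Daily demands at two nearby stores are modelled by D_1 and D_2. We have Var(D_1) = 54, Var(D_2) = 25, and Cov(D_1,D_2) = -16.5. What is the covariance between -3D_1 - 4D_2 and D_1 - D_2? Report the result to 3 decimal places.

Cov(-3D_1 - 4D_2, D_1 - D_2) = (-3)(1)Var(D_1) + (-4)(-1)Var(D_2) + [(-3)(-1) + (-4)(1)]Cov(D_1,D_2)
= -3·54 + 4·25 + -1·-16.5 = -45.5

-45.500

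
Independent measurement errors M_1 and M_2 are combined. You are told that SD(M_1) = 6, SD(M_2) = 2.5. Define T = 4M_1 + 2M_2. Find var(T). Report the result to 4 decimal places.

var(M_1) = 36, var(M_2) = 6.25
By independence, var(T) = (4)²var(M_1) + (2)²var(M_2)
= (4)²·36 + (2)²·6.25 = 601

601.0000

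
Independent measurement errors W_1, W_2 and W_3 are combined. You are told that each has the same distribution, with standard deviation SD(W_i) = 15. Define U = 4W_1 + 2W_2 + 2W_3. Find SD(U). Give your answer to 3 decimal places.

Var(W_i) = (15)² = 225
By independence, Var(U) = (4)²Var(W_1) + (2)²Var(W_2) + (2)²Var(W_3)
= (4)²·225 + (2)²·225 + (2)²·225 = 5400
SD(U) = √5400 ≈ 73.485

73.485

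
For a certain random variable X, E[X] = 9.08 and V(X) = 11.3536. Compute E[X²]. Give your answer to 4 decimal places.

E[X²] = V(X) + (E[X])² = 11.3536 + (9.08)² = 93.8

93.8000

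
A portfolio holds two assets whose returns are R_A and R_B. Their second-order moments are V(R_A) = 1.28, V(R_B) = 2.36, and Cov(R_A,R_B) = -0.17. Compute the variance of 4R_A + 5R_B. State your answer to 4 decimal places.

V(4R_A + 5R_B) = (4)²·V(R_A) + (5)²·V(R_B) + 2·(4)·(5)·Cov(R_A,R_B)
= 16·1.28 + 25·2.36 + 40·-0.17 = 72.68

72.6800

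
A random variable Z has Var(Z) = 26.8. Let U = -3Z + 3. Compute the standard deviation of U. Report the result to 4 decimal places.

15.5306

Var(-3Z + 3) = (-3)²·26.8 = 241.2
sd(U) = √241.2 ≈ 15.5306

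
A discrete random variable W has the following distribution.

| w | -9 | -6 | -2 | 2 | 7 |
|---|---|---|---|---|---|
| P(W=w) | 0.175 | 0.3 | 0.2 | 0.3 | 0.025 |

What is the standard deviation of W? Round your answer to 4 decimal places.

4.3818

E[W] = (-9)(0.175) + (-6)(0.3) + (-2)(0.2) + (2)(0.3) + (7)(0.025) = -3
E[W²] = (-9)²(0.175) + (-6)²(0.3) + (-2)²(0.2) + (2)²(0.3) + (7)²(0.025) = 28.2
Var(W) = E[W²] − (E[W])² = 28.2 − (-3)² = 19.2
SD(W) = √19.2 ≈ 4.3818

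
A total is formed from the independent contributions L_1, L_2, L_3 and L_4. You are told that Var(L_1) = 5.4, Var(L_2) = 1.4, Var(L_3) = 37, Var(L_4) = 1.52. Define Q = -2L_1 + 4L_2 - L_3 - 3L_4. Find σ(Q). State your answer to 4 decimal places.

9.7304

By independence, Var(Q) = (-2)²Var(L_1) + (4)²Var(L_2) + (-1)²Var(L_3) + (-3)²Var(L_4)
= (-2)²·5.4 + (4)²·1.4 + (-1)²·37 + (-3)²·1.52 = 94.68
σ(Q) = √94.68 ≈ 9.7304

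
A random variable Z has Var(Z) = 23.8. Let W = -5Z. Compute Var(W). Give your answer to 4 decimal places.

595.0000

Var(-5Z) = (-5)²·Var(Z) = 25·23.8 = 595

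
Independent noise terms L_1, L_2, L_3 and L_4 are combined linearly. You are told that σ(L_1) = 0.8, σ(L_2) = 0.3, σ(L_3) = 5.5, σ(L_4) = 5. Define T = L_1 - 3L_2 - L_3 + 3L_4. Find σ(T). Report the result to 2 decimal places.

V(L_1) = 0.64, V(L_2) = 0.09, V(L_3) = 30.25, V(L_4) = 25
By independence, V(T) = (1)²V(L_1) + (-3)²V(L_2) + (-1)²V(L_3) + (3)²V(L_4)
= (1)²·0.64 + (-3)²·0.09 + (-1)²·30.25 + (3)²·25 = 256.7
σ(T) = √256.7 ≈ 16.02

16.02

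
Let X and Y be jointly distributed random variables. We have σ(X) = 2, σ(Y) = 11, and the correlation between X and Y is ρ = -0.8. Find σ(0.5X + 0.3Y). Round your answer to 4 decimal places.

var(X) = (2)² = 4;  var(Y) = (11)² = 121
Cov(X,Y) = ρ·σ(X)·σ(Y) = -0.8·2·11 = -17.6
var(0.5X + 0.3Y) = (0.5)²·var(X) + (0.3)²·var(Y) + 2·(0.5)·(0.3)·Cov(X,Y)
= 0.25·4 + 0.09·121 + 0.3·-17.6 = 6.61
σ(0.5X + 0.3Y) = √6.61 ≈ 2.5710

2.5710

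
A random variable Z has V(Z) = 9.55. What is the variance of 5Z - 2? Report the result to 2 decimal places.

V(5Z - 2) = (5)²·V(Z) = 25·9.55 = 238.75

238.75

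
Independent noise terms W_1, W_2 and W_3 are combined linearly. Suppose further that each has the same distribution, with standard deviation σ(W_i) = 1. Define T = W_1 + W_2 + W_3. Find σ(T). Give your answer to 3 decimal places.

Var(W_i) = (1)² = 1
By independence, Var(T) = (1)²Var(W_1) + (1)²Var(W_2) + (1)²Var(W_3)
= (1)²·1 + (1)²·1 + (1)²·1 = 3
σ(T) = √3 ≈ 1.732

1.732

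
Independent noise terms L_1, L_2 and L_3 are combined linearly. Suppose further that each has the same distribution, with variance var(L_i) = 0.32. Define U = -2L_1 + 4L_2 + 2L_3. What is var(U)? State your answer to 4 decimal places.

By independence, var(U) = (-2)²var(L_1) + (4)²var(L_2) + (2)²var(L_3)
= (-2)²·0.32 + (4)²·0.32 + (2)²·0.32 = 7.68

7.6800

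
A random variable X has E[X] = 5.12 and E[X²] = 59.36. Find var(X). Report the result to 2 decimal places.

33.15

var(X) = 59.36 − (5.12)² = 33.1456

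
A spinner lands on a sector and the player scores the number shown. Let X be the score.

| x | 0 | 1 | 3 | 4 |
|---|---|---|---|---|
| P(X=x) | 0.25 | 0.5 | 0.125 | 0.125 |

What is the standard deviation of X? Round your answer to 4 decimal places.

1.3170

E[X] = (0)(0.25) + (1)(0.5) + (3)(0.125) + (4)(0.125) = 1.375
E[X²] = (0)²(0.25) + (1)²(0.5) + (3)²(0.125) + (4)²(0.125) = 3.625
V(X) = E[X²] − (E[X])² = 3.625 − (1.375)² = 1.734375
sd(X) = √1.734375 ≈ 1.3170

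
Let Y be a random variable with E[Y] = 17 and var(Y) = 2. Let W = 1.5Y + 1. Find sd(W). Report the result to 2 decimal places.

var(1.5Y + 1) = (1.5)²·2 = 4.5
sd(W) = √4.5 ≈ 2.12

2.12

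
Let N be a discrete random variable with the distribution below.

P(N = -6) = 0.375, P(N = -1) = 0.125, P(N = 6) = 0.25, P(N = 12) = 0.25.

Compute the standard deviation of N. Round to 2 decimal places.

E[N] = (-6)(0.375) + (-1)(0.125) + (6)(0.25) + (12)(0.25) = 2.125
E[N²] = (-6)²(0.375) + (-1)²(0.125) + (6)²(0.25) + (12)²(0.25) = 58.625
Var(N) = E[N²] − (E[N])² = 58.625 − (2.125)² = 54.109375
SD(N) = √54.109375 ≈ 7.36

7.36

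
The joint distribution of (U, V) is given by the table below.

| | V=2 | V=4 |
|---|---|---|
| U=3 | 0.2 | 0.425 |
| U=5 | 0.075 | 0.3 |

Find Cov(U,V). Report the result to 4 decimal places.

0.1125

E[U] = 3.75,  E[V] = 3.45
E[UV] = 13.05
Cov(U,V) = E[UV] − E[U]E[V] = 13.05 − (3.75)(3.45) = 0.1125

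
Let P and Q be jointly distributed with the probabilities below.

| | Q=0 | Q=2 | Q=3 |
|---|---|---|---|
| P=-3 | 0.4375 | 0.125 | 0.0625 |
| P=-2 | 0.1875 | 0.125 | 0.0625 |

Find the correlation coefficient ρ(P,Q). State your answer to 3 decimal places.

E[P] = -2.625,  E[Q] = 0.875
E[PQ] = -2.1875
Cov(P,Q) = E[PQ] − E[P]E[Q] = -2.1875 − (-2.625)(0.875) = 0.109375
Var(P) = 0.234375,  Var(Q) = 1.359375
ρ = 0.109375 / √(0.234375·1.359375) ≈ 0.194

0.194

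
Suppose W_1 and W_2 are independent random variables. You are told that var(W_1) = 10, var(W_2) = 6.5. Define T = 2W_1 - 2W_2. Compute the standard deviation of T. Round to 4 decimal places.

By independence, var(T) = (2)²var(W_1) + (-2)²var(W_2)
= (2)²·10 + (-2)²·6.5 = 66
sd(T) = √66 ≈ 8.1240

8.1240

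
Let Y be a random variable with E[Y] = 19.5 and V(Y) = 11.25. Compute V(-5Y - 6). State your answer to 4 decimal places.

V(-5Y - 6) = (-5)²·V(Y) = 25·11.25 = 281.25

281.2500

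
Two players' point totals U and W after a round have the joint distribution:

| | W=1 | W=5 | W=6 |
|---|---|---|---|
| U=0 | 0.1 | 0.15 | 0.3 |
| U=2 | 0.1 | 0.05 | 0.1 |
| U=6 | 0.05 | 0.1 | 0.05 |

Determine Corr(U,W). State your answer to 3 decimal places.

E[U] = 1.7,  E[W] = 4.45
E[UW] = 7
Cov(U,W) = E[UW] − E[U]E[W] = 7 − (1.7)(4.45) = -0.565
Var(U) = 5.31,  Var(W) = 4.1475
ρ = -0.565 / √(5.31·4.1475) ≈ -0.120

-0.120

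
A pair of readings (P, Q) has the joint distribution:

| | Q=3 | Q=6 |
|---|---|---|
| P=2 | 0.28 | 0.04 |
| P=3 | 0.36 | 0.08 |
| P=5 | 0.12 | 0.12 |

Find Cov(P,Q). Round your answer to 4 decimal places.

0.4848

E[P] = 3.16,  E[Q] = 3.72
E[PQ] = 12.24
Cov(P,Q) = E[PQ] − E[P]E[Q] = 12.24 − (3.16)(3.72) = 0.4848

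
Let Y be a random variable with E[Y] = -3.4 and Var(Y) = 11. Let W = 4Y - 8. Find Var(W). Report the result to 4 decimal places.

176.0000

Var(4Y - 8) = (4)²·Var(Y) = 16·11 = 176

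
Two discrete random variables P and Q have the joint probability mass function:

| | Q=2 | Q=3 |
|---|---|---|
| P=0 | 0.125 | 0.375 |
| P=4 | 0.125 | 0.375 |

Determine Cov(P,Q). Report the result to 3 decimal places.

E[P] = 2,  E[Q] = 2.75
E[PQ] = 5.5
Cov(P,Q) = E[PQ] − E[P]E[Q] = 5.5 − (2)(2.75) = 0

0.000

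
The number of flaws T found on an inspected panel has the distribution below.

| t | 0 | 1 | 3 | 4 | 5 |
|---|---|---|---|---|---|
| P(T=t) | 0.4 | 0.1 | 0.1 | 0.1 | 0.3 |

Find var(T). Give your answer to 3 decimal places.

E[T] = (0)(0.4) + (1)(0.1) + (3)(0.1) + (4)(0.1) + (5)(0.3) = 2.3
E[T²] = (0)²(0.4) + (1)²(0.1) + (3)²(0.1) + (4)²(0.1) + (5)²(0.3) = 10.1
var(T) = E[T²] − (E[T])² = 10.1 − (2.3)² = 4.81

4.810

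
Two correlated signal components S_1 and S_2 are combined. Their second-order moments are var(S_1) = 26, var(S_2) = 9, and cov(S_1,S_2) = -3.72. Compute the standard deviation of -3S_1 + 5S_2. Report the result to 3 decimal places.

var(-3S_1 + 5S_2) = (-3)²·var(S_1) + (5)²·var(S_2) + 2·(-3)·(5)·cov(S_1,S_2)
= 9·26 + 25·9 + -30·-3.72 = 570.6
σ(-3S_1 + 5S_2) = √570.6 ≈ 23.887

23.887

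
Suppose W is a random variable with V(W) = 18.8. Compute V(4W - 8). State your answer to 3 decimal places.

300.800

V(4W - 8) = (4)²·V(W) = 16·18.8 = 300.8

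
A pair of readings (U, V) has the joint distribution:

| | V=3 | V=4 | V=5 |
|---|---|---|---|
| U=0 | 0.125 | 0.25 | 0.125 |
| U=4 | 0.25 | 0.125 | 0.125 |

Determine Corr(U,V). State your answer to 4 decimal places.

-0.1601

E[U] = 2,  E[V] = 3.875
E[UV] = 7.5
Cov(U,V) = E[UV] − E[U]E[V] = 7.5 − (2)(3.875) = -0.25
var(U) = 4,  var(V) = 0.609375
ρ = -0.25 / √(4·0.609375) ≈ -0.1601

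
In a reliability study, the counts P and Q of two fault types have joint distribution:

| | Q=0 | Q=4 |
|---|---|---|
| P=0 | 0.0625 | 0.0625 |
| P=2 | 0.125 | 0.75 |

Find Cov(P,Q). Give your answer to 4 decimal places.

0.3125

E[P] = 1.75,  E[Q] = 3.25
E[PQ] = 6
Cov(P,Q) = E[PQ] − E[P]E[Q] = 6 − (1.75)(3.25) = 0.3125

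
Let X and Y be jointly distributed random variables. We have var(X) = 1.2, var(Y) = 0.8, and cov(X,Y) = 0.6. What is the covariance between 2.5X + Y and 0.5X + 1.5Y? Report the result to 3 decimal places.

cov(2.5X + Y, 0.5X + 1.5Y) = (2.5)(0.5)var(X) + (1)(1.5)var(Y) + [(2.5)(1.5) + (1)(0.5)]cov(X,Y)
= 1.25·1.2 + 1.5·0.8 + 4.25·0.6 = 5.25

5.250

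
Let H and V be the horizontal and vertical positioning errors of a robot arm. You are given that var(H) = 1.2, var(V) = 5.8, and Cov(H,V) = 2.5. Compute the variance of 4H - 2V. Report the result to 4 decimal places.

var(4H - 2V) = (4)²·var(H) + (-2)²·var(V) + 2·(4)·(-2)·Cov(H,V)
= 16·1.2 + 4·5.8 + -16·2.5 = 2.4

2.4000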